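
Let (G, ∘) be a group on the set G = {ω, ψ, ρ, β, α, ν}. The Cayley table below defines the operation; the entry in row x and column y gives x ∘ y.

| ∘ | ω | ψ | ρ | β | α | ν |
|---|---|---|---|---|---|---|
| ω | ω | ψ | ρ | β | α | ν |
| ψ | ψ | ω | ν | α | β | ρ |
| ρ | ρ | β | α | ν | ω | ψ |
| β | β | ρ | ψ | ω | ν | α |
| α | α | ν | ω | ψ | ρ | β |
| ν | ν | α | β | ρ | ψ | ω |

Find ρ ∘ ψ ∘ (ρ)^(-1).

ν

The identity is ω. In row ρ, the entry ω sits in column α, so ρ^(-1) = α.
ρ ∘ ψ = β
β ∘ α = ν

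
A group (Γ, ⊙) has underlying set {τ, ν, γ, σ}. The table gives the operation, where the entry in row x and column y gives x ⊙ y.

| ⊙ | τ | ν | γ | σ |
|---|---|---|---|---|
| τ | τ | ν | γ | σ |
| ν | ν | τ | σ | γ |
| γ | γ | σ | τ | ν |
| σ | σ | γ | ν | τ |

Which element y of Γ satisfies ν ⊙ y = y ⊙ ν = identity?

ν

First locate the identity: row τ matches the header, so τ is the identity.
Scan row ν for τ: ν ⊙ ν = τ. Hence ν^(-1) = ν.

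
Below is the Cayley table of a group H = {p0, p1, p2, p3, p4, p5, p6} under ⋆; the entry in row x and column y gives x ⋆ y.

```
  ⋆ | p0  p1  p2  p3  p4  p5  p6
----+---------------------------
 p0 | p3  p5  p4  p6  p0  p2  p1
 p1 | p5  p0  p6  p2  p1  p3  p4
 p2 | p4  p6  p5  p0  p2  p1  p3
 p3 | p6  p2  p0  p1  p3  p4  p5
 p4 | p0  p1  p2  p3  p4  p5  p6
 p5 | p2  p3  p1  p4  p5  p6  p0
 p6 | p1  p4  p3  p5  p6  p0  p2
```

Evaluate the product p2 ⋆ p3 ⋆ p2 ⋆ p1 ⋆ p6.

p2 ⋆ p3 = p0
p0 ⋆ p2 = p4
p4 ⋆ p1 = p1
p1 ⋆ p6 = p4
(Structurally, H here is isomorphic to the cyclic group Z_7.)

p4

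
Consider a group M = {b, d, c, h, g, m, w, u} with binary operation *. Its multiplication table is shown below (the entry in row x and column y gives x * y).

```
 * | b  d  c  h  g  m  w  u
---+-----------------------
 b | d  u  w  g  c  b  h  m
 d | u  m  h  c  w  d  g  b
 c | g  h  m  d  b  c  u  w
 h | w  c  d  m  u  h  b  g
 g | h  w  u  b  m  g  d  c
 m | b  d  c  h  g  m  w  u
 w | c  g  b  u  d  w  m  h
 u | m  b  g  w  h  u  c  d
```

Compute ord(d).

The identity element is m (its row matches the header).
d^1 = d
d^2 = d * d = m
The first power of d equal to the identity is d^2, so ord(d) = 2.

2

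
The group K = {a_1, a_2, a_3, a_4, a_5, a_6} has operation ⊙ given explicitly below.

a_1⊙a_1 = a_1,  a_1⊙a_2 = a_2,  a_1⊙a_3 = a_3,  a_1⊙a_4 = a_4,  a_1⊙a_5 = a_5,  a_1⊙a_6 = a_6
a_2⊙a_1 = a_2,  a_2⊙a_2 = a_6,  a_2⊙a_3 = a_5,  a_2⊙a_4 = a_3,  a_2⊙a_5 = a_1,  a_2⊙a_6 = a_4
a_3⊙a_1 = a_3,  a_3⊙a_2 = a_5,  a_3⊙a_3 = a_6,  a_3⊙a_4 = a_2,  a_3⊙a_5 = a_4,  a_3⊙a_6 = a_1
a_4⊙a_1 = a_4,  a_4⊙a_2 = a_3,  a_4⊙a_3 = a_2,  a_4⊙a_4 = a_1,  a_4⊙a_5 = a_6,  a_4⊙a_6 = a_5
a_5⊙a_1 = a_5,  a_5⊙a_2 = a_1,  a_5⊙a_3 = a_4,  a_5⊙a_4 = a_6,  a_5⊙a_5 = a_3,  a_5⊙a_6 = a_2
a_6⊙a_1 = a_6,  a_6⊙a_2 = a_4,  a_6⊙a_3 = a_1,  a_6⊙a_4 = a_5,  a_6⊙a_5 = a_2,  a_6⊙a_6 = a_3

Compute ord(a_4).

The identity element is a_1 (its row matches the header).
a_4^1 = a_4
a_4^2 = a_4 ⊙ a_4 = a_1
The first power of a_4 equal to the identity is a_4^2, so ord(a_4) = 2.

2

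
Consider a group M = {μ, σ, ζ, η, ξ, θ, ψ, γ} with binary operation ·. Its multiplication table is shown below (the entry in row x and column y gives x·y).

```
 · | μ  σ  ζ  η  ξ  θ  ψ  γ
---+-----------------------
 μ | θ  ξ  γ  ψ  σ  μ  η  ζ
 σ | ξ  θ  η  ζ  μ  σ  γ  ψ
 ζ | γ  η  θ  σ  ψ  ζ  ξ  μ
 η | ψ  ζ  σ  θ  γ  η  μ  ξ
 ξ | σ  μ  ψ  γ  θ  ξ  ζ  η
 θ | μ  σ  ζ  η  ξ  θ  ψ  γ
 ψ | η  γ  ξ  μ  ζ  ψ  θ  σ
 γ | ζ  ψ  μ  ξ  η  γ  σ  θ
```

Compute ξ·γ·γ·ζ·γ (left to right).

ξ·γ = η
η·γ = ξ
ξ·ζ = ψ
ψ·γ = σ
(Structurally, M here is isomorphic to the elementary abelian group (Z_2)^3.)

σ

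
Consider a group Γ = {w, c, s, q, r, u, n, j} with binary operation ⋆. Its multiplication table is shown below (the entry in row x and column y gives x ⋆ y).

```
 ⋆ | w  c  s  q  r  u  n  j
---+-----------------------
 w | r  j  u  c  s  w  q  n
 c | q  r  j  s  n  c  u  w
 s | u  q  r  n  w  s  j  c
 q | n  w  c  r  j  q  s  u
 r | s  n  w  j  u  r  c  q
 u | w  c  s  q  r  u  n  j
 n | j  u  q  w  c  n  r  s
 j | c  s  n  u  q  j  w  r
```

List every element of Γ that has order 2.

{r}

Identity is u. Compute the order of each non-identity element by repeated multiplication:
  w: w → r → s → u  (order 4)
  c: c → r → n → u  (order 4)
  s: s → r → w → u  (order 4)
  q: q → r → j → u  (order 4)
  r: r → u  (order 2)
  n: n → r → c → u  (order 4)
  j: j → r → q → u  (order 4)
Elements of order 2: {r}.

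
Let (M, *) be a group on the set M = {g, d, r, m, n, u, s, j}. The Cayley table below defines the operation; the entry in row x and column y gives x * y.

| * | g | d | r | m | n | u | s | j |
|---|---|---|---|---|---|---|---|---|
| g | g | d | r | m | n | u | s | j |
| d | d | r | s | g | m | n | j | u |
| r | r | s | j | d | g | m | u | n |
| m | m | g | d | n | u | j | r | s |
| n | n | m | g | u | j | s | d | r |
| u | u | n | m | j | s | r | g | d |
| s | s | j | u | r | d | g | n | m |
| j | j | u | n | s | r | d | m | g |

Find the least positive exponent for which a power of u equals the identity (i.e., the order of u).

8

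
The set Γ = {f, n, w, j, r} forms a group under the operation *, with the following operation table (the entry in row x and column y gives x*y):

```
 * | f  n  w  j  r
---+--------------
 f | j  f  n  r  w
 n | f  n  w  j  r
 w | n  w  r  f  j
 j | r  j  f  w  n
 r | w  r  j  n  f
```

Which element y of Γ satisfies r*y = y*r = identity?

j

First locate the identity: row n matches the header, so n is the identity.
Scan row r for n: r*j = n. Hence r^(-1) = j.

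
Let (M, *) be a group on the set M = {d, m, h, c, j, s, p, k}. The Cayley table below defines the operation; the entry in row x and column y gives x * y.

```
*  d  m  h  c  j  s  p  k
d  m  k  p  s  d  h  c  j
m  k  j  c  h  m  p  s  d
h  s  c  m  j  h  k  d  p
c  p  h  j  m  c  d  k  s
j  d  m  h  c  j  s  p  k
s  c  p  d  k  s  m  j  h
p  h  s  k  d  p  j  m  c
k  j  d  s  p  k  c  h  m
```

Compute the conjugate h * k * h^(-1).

d

The identity is j. In row h, the entry j sits in column c, so h^(-1) = c.
h * k = p
p * c = d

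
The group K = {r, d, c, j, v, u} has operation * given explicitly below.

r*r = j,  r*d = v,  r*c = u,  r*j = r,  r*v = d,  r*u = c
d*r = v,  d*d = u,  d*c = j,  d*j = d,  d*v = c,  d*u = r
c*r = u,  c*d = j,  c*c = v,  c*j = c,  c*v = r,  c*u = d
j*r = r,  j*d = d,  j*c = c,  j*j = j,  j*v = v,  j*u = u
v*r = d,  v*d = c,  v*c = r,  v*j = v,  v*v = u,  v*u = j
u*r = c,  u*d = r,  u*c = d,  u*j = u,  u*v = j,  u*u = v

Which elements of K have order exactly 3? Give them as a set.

Identity is j. Compute the order of each non-identity element by repeated multiplication:
  r: r → j  (order 2)
  d: d → u → r → v → c → j  (order 6)
  c: c → v → r → u → d → j  (order 6)
  v: v → u → j  (order 3)
  u: u → v → j  (order 3)
Elements of order 3: {u, v}.

{u, v}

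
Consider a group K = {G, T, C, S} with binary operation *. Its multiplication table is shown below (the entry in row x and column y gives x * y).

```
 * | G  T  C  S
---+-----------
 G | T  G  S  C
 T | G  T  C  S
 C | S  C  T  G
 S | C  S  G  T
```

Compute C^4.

T

C^1 = C
C^2 = C * C = T
C^3 = T * C = C
C^4 = C * C = T
(Structurally, K here is isomorphic to the Klein four-group V_4.)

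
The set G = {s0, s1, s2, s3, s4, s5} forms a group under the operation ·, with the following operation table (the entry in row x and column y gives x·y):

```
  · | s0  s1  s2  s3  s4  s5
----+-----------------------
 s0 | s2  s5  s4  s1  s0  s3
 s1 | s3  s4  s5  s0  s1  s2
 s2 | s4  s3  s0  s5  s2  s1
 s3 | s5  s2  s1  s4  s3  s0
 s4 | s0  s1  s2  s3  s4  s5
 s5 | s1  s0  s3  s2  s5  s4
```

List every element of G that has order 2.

{s1, s3, s5}

Identity is s4. Compute the order of each non-identity element by repeated multiplication:
  s0: s0 → s2 → s4  (order 3)
  s1: s1 → s4  (order 2)
  s2: s2 → s0 → s4  (order 3)
  s3: s3 → s4  (order 2)
  s5: s5 → s4  (order 2)
Elements of order 2: {s1, s3, s5}.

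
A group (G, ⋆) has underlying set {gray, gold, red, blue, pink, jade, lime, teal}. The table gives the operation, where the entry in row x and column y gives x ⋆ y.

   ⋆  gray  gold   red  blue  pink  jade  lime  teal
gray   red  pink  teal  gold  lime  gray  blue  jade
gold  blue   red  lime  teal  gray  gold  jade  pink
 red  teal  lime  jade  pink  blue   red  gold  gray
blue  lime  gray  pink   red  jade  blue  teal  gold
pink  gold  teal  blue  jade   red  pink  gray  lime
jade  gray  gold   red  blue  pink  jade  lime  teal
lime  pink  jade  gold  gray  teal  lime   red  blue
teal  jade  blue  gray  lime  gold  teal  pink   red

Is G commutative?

No

blue ⋆ gold = gray but gold ⋆ blue = teal.
Since blue and gold do not commute, G is not abelian.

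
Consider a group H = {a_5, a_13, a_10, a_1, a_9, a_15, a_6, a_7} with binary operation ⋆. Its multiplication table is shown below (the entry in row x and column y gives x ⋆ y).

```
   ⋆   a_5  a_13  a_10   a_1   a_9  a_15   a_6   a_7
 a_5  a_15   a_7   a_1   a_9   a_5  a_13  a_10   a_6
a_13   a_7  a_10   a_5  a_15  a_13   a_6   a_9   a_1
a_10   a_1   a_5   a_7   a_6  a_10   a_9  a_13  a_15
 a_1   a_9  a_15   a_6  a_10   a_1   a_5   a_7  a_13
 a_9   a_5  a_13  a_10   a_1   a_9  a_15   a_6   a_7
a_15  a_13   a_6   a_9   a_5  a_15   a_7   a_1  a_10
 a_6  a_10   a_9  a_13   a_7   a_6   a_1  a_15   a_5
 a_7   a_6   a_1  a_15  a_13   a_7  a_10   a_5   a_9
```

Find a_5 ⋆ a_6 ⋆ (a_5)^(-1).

a_6

The identity is a_9. In row a_5, the entry a_9 sits in column a_1, so a_5^(-1) = a_1.
a_5 ⋆ a_6 = a_10
a_10 ⋆ a_1 = a_6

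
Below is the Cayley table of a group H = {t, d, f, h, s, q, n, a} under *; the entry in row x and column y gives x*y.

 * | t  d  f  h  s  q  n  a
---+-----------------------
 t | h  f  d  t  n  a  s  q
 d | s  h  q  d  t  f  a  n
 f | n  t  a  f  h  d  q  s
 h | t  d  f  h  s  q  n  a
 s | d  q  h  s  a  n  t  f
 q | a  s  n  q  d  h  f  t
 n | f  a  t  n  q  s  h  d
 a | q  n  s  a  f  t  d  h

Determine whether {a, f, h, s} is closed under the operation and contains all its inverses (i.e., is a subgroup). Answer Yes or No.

{a, f, h, s} contains the identity h.
Checking products: every product of two elements of {a, f, h, s} (read from the table) lies in {a, f, h, s}, so the set is closed.
In a finite group, a nonempty closed subset is a subgroup. So {a, f, h, s} ≤ H.
(Structurally, H here is isomorphic to the dihedral group D_4.)

Yes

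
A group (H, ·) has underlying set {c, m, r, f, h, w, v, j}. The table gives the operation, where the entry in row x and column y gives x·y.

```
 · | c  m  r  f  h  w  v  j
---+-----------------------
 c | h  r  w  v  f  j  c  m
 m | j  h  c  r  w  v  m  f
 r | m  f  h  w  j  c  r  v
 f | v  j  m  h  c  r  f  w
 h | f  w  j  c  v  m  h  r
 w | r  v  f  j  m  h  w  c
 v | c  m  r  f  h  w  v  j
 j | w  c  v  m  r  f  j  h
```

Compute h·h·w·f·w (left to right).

h·h = v
v·w = w
w·f = j
j·w = f

f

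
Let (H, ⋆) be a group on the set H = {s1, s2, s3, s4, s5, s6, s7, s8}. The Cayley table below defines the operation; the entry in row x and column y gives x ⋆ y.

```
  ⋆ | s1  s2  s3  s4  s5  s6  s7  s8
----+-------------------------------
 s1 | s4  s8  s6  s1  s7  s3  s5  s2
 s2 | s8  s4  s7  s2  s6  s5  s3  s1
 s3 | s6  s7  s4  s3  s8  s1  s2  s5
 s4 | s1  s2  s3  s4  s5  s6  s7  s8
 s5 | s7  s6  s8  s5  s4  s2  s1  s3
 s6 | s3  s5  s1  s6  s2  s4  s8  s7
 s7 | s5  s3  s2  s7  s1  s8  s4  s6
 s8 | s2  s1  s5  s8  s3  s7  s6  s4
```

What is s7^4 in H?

s4

s7^1 = s7
s7^2 = s7 ⋆ s7 = s4
s7^3 = s4 ⋆ s7 = s7
s7^4 = s7 ⋆ s7 = s4
(Structurally, H here is isomorphic to the elementary abelian group (Z_2)^3.)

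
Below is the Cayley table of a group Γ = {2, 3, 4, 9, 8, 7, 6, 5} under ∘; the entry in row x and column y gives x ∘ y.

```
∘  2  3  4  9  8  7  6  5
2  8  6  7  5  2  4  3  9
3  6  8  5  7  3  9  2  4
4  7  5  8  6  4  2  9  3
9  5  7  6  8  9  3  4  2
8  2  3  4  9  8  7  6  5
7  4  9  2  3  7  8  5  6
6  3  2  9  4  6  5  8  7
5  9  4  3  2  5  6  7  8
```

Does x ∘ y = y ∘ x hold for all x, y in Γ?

Yes

Check whether the table is symmetric across its main diagonal.
Every entry (row x, col y) equals the entry (row y, col x), so Γ is abelian.
(In fact Γ ≅ the elementary abelian group (Z_2)^3.)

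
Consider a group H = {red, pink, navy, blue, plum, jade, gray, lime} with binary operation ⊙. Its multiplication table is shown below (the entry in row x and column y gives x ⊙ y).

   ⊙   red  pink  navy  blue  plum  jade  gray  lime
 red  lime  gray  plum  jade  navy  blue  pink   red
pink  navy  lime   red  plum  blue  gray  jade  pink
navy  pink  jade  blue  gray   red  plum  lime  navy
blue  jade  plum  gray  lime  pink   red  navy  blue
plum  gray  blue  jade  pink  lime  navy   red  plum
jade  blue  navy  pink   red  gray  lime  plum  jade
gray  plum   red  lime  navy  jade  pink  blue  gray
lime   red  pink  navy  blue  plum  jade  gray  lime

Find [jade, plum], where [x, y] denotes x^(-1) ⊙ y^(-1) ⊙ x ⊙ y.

blue

Identity is lime; from the table jade^(-1) = jade and plum^(-1) = plum.
jade ⊙ plum = gray
gray ⊙ jade = pink
pink ⊙ plum = blue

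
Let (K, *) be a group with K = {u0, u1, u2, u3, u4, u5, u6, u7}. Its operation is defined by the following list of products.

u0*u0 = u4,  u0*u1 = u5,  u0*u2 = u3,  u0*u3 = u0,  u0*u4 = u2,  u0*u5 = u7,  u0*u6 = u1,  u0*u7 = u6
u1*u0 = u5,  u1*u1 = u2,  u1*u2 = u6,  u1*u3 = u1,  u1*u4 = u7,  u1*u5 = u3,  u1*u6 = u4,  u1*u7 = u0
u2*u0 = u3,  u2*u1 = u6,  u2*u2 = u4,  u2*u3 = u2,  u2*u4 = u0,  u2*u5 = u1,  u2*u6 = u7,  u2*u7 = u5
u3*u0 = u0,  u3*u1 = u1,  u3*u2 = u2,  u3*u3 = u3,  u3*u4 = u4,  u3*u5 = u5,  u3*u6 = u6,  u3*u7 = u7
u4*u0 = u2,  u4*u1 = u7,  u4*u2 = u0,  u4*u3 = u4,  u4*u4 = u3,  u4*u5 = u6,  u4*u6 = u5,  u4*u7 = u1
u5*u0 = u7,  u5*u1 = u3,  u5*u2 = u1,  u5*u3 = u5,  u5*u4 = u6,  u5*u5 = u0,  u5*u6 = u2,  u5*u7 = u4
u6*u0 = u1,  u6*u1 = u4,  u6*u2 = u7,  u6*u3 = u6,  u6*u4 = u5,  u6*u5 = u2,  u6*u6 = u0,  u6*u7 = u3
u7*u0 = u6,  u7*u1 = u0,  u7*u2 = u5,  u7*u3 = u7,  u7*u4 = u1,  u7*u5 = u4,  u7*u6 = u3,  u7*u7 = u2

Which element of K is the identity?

The identity e satisfies e * x = x for all x, so its row in the table reproduces the column headers.
Row u3 reads: u0, u1, u2, u3, u4, u5, u6, u7 — exactly the header order. So u3 is the identity.
(Structurally, K here is isomorphic to the cyclic group Z_8.)

u3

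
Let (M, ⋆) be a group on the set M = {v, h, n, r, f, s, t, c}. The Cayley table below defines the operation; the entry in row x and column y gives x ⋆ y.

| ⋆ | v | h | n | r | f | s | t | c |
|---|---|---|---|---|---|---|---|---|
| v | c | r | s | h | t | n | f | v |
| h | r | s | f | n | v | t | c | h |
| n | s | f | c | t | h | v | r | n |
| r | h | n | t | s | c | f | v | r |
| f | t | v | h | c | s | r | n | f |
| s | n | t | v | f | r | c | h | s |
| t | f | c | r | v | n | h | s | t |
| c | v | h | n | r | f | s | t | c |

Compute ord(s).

The identity element is c (its row matches the header).
s^1 = s
s^2 = s ⋆ s = c
The first power of s equal to the identity is s^2, so ord(s) = 2.

2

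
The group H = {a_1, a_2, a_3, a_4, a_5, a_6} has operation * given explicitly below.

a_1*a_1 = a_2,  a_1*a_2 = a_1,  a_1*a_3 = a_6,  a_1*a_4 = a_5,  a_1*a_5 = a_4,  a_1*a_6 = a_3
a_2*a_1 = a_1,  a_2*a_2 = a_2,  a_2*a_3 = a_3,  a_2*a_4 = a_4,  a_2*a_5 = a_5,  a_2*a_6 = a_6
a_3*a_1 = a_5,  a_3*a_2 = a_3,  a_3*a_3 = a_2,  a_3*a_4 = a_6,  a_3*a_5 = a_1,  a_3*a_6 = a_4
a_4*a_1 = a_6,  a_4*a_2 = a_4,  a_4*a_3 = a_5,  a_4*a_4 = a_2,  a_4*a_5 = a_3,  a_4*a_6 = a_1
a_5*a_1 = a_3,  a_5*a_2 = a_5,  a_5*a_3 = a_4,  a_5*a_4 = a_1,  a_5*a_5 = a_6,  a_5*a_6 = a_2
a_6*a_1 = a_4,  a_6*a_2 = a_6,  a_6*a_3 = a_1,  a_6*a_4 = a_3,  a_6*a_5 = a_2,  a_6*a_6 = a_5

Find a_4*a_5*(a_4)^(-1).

The identity is a_2. In row a_4, the entry a_2 sits in column a_4, so a_4^(-1) = a_4.
a_4*a_5 = a_3
a_3*a_4 = a_6

a_6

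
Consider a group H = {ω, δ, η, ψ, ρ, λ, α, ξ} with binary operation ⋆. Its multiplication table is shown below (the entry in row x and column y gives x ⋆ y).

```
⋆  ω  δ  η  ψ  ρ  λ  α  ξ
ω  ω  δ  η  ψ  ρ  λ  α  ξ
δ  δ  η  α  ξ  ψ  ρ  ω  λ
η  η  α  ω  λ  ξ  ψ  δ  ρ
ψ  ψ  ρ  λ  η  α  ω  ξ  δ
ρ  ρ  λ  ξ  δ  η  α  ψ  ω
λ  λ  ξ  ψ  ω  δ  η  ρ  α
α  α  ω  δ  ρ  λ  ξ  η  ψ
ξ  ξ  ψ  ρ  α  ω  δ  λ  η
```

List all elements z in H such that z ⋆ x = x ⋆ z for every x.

An element z is central iff its row equals its column in the table.
For λ: λ ⋆ ρ = δ ≠ α = ρ ⋆ λ, so λ ∉ Z.
Checking each element this way leaves Z(H) = {η, ω}.
(Structurally, H here is isomorphic to the quaternion group Q_8.)

{η, ω}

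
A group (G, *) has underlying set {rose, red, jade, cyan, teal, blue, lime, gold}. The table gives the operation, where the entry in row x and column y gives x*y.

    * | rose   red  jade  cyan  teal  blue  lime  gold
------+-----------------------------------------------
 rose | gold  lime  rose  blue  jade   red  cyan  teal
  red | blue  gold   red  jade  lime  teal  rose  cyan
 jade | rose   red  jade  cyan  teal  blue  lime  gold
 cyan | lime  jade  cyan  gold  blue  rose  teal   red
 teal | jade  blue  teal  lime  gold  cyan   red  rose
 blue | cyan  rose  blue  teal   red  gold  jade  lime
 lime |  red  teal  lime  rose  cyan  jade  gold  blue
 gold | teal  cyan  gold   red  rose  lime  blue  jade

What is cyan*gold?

Read row cyan, column gold: cyan*gold = red.

red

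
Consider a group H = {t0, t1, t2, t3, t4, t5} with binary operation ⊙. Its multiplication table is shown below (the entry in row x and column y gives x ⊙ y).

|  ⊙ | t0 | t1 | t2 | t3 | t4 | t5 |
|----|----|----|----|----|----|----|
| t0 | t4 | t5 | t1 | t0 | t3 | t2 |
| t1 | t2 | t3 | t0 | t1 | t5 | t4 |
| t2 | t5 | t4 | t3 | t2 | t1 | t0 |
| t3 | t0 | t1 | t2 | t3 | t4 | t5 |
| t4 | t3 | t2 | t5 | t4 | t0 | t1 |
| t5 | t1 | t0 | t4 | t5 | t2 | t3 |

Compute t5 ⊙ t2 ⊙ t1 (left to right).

t5 ⊙ t2 = t4
t4 ⊙ t1 = t2

t2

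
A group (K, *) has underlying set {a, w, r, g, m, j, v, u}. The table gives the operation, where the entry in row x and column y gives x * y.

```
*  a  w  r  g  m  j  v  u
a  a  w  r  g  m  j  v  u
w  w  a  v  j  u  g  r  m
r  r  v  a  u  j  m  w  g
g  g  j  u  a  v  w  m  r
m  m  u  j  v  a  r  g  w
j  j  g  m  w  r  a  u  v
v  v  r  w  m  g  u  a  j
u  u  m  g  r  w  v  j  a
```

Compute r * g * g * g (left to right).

u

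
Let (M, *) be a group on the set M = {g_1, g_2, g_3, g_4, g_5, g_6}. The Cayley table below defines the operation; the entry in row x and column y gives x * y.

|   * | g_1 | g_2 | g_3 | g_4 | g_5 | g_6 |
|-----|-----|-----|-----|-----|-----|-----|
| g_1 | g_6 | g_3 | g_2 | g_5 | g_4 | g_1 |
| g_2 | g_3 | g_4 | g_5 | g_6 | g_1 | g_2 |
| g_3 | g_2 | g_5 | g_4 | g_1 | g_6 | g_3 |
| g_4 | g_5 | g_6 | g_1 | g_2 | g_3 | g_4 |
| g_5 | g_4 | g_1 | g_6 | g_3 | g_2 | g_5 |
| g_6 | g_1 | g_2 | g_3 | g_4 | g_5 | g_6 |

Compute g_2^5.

g_4

g_2^1 = g_2
g_2^2 = g_2 * g_2 = g_4
g_2^3 = g_4 * g_2 = g_6
g_2^4 = g_6 * g_2 = g_2
g_2^5 = g_2 * g_2 = g_4
(Structurally, M here is isomorphic to the cyclic group Z_6.)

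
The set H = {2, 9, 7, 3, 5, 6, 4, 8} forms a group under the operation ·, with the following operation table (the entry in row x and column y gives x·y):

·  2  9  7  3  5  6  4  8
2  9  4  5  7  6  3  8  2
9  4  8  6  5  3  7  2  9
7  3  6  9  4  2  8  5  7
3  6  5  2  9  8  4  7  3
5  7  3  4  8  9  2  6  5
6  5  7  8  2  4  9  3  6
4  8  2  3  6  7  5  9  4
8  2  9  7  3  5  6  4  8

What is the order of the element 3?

4

The identity element is 8 (its row matches the header).
3^1 = 3
3^2 = 3·3 = 9
3^3 = 9·3 = 5
3^4 = 5·3 = 8
The first power of 3 equal to the identity is 3^4, so ord(3) = 4.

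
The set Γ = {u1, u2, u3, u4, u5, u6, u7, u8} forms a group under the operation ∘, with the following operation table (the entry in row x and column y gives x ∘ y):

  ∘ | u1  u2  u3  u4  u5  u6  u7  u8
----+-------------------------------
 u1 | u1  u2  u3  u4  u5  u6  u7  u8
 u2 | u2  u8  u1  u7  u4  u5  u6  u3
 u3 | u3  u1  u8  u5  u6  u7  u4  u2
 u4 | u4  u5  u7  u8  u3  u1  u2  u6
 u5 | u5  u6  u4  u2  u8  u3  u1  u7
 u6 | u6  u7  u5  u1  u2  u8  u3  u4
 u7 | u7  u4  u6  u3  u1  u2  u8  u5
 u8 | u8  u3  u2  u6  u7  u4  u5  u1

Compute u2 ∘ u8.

Read row u2, column u8: u2 ∘ u8 = u3.

u3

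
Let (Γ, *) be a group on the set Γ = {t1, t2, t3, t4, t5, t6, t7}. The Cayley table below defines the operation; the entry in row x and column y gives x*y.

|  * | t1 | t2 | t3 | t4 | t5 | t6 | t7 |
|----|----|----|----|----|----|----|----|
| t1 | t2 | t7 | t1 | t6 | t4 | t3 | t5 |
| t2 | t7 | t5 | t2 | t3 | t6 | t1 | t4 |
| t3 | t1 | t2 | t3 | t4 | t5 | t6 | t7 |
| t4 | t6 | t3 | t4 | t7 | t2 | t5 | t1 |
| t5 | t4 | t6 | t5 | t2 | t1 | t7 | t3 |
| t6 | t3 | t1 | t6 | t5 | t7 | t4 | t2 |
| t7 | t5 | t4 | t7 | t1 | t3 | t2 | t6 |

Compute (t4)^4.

t4^1 = t4
t4^2 = t4*t4 = t7
t4^3 = t7*t4 = t1
t4^4 = t1*t4 = t6

t6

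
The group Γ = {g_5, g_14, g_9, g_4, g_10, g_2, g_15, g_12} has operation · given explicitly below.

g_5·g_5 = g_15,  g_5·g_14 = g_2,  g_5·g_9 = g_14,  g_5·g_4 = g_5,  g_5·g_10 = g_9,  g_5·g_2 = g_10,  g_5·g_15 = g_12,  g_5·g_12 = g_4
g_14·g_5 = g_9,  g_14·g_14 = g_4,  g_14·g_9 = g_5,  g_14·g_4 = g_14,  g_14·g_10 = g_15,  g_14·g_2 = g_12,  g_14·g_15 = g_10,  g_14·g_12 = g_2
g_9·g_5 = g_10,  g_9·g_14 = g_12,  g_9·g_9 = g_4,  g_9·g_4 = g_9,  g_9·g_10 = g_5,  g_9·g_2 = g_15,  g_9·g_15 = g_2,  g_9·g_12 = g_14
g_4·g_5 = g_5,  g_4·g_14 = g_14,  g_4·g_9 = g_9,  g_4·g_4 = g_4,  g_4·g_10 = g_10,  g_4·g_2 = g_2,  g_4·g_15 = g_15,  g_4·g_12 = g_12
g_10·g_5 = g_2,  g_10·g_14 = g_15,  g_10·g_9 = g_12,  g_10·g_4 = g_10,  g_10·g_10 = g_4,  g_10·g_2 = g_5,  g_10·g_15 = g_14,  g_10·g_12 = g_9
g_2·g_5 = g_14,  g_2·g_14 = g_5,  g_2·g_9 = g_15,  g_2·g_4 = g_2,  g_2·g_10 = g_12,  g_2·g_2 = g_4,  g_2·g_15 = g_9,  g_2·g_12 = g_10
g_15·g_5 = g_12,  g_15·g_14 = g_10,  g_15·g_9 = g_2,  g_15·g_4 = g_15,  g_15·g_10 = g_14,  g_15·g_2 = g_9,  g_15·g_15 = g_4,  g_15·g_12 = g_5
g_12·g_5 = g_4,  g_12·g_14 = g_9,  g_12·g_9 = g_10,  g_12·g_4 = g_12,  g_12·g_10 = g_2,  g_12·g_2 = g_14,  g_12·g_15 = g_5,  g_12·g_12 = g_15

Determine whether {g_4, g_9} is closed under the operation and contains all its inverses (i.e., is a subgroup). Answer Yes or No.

{g_4, g_9} contains the identity g_4.
Checking products: every product of two elements of {g_4, g_9} (read from the table) lies in {g_4, g_9}, so the set is closed.
In a finite group, a nonempty closed subset is a subgroup. So {g_4, g_9} ≤ Γ.
(Structurally, Γ here is isomorphic to the dihedral group D_4.)

Yes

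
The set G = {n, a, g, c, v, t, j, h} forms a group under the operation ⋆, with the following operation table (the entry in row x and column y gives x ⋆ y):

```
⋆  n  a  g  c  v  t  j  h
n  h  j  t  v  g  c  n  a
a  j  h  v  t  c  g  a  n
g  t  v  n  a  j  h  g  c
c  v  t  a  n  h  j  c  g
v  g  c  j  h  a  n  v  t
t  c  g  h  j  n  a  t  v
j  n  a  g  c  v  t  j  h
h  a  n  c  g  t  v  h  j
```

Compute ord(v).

8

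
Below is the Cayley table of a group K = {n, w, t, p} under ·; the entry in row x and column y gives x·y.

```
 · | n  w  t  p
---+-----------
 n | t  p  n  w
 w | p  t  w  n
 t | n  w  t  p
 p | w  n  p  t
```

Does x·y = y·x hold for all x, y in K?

Check whether the table is symmetric across its main diagonal.
Every entry (row x, col y) equals the entry (row y, col x), so K is abelian.
(In fact K ≅ the Klein four-group V_4.)

Yes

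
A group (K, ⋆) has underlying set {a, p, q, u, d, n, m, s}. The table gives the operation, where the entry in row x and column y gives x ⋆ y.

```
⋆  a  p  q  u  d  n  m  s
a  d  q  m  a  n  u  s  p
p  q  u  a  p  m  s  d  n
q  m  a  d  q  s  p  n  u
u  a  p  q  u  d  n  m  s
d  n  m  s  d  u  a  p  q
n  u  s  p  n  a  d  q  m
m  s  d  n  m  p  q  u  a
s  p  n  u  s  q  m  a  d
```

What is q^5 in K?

q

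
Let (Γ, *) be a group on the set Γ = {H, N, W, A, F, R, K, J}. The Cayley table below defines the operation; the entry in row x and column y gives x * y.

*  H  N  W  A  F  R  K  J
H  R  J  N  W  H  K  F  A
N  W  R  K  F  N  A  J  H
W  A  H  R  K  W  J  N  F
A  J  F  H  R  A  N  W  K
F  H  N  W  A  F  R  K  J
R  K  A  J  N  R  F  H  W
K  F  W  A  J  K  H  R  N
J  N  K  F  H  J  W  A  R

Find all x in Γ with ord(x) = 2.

Identity is F. Compute the order of each non-identity element by repeated multiplication:
  H: H → R → K → F  (order 4)
  N: N → R → A → F  (order 4)
  W: W → R → J → F  (order 4)
  A: A → R → N → F  (order 4)
  R: R → F  (order 2)
  K: K → R → H → F  (order 4)
  J: J → R → W → F  (order 4)
Elements of order 2: {R}.

{R}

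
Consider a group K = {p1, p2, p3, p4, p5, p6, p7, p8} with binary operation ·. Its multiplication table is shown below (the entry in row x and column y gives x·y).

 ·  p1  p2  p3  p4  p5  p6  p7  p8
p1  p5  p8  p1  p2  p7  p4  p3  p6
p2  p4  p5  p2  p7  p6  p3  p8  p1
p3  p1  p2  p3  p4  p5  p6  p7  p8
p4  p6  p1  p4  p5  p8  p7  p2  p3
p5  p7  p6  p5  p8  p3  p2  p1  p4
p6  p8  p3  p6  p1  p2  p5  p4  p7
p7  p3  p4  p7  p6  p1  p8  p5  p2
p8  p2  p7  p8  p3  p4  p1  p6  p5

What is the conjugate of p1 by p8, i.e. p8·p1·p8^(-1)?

The identity is p3. In row p8, the entry p3 sits in column p4, so p8^(-1) = p4.
p8·p1 = p2
p2·p4 = p7

p7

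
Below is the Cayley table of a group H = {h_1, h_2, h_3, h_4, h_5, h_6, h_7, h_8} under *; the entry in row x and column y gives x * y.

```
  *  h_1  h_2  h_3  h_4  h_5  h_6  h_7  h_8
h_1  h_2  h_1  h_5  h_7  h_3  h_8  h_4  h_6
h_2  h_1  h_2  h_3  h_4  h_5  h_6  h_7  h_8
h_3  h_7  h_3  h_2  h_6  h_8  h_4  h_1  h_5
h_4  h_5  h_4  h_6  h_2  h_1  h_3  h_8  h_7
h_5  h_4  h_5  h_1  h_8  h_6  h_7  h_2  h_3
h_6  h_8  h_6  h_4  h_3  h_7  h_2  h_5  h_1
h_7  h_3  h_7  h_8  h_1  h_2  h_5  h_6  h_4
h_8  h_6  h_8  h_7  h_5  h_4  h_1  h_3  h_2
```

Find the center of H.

{h_2, h_6}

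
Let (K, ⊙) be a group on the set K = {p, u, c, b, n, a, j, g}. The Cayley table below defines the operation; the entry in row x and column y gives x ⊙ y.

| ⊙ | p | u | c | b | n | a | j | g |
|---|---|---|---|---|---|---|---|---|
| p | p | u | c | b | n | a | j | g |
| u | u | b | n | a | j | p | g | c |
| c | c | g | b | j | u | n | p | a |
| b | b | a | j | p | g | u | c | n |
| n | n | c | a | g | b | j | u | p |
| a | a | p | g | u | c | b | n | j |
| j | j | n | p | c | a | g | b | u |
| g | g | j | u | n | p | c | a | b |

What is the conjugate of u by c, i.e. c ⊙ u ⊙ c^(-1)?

The identity is p. In row c, the entry p sits in column j, so c^(-1) = j.
c ⊙ u = g
g ⊙ j = a

a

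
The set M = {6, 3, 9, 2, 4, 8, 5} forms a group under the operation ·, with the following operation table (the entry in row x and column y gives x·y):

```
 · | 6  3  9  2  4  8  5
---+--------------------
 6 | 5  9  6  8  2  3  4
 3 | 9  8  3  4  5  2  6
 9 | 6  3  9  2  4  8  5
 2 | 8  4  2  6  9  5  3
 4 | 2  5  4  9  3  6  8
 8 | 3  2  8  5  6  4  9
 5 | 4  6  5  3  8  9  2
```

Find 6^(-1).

3

First locate the identity: row 9 matches the header, so 9 is the identity.
Scan row 6 for 9: 6·3 = 9. Hence 6^(-1) = 3.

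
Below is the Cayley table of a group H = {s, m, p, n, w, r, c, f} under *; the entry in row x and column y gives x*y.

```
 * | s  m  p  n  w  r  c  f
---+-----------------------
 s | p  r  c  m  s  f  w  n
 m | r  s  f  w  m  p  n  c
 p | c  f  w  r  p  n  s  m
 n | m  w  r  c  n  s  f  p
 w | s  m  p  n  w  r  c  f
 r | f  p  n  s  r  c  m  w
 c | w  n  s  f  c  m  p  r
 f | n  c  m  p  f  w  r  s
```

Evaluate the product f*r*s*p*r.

m

f*r = w
w*s = s
s*p = c
c*r = m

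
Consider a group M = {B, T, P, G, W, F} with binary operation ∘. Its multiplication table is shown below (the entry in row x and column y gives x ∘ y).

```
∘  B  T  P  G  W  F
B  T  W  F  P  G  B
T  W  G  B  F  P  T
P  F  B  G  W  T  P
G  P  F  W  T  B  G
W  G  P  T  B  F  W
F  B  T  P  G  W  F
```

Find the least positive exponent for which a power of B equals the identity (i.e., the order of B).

The identity element is F (its row matches the header).
B^1 = B
B^2 = B ∘ B = T
B^3 = T ∘ B = W
B^4 = W ∘ B = G
B^5 = G ∘ B = P
B^6 = P ∘ B = F
The first power of B equal to the identity is B^6, so ord(B) = 6.
(Structurally, M here is isomorphic to the cyclic group Z_6.)

6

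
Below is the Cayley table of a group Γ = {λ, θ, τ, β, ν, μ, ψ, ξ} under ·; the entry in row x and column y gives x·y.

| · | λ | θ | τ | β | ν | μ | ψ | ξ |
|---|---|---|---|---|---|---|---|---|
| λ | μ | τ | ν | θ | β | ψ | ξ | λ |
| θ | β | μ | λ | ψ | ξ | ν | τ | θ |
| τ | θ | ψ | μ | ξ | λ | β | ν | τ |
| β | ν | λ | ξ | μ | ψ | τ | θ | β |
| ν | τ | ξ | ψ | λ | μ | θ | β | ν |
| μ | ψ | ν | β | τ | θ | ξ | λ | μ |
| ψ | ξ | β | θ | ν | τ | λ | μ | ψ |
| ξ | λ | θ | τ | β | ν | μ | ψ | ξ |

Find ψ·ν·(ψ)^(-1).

θ

The identity is ξ. In row ψ, the entry ξ sits in column λ, so ψ^(-1) = λ.
ψ·ν = τ
τ·λ = θ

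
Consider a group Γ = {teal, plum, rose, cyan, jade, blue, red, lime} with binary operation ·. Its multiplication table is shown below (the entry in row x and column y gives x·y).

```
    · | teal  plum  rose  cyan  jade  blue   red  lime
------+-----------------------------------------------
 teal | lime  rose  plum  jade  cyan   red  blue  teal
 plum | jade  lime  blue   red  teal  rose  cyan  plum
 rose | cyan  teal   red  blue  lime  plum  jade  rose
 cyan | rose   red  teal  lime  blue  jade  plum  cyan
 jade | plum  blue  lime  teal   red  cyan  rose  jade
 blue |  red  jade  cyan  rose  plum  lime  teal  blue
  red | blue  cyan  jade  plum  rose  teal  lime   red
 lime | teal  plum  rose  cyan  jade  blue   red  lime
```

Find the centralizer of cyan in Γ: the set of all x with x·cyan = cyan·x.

{cyan, lime, plum, red}

Compare row cyan with column cyan entry by entry.
plum·cyan = red = cyan·plum, so plum commutes with cyan.
blue·cyan = rose but cyan·blue = jade, so blue does not.
Collecting the elements that commute with cyan: C(cyan) = {cyan, lime, plum, red}.
(Structurally, Γ here is isomorphic to the dihedral group D_4.)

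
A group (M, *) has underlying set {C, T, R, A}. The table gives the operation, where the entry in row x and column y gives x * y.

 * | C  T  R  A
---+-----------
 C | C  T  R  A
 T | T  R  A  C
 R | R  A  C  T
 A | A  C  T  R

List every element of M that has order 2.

{R}

Identity is C. Compute the order of each non-identity element by repeated multiplication:
  T: T → R → A → C  (order 4)
  R: R → C  (order 2)
  A: A → R → T → C  (order 4)
Elements of order 2: {R}.
(Structurally, M here is isomorphic to the cyclic group Z_4.)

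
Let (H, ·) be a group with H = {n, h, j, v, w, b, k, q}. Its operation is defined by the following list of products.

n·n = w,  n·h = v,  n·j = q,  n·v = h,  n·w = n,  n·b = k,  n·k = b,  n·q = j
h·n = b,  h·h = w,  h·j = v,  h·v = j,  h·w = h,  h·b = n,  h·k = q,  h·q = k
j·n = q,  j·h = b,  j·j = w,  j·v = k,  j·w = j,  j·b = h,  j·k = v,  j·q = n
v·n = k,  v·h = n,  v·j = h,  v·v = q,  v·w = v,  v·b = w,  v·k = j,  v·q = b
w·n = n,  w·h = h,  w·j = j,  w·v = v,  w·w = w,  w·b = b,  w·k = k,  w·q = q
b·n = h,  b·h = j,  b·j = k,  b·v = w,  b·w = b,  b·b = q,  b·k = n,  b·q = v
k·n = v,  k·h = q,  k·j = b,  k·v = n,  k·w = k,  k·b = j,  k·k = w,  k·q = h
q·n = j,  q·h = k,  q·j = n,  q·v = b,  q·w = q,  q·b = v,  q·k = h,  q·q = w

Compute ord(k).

2

The identity element is w (its row matches the header).
k^1 = k
k^2 = k·k = w
The first power of k equal to the identity is k^2, so ord(k) = 2.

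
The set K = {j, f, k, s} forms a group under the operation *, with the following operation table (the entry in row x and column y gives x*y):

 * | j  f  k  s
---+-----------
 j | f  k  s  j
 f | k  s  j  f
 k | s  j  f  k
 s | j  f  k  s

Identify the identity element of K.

The identity e satisfies e*x = x for all x, so its row in the table reproduces the column headers.
Row s reads: j, f, k, s — exactly the header order. So s is the identity.

s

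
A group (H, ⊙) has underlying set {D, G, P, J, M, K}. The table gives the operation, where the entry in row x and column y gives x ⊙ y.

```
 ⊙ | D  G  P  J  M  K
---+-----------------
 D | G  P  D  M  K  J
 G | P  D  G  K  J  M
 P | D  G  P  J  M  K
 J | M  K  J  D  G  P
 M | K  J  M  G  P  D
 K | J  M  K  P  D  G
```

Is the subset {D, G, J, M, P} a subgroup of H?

No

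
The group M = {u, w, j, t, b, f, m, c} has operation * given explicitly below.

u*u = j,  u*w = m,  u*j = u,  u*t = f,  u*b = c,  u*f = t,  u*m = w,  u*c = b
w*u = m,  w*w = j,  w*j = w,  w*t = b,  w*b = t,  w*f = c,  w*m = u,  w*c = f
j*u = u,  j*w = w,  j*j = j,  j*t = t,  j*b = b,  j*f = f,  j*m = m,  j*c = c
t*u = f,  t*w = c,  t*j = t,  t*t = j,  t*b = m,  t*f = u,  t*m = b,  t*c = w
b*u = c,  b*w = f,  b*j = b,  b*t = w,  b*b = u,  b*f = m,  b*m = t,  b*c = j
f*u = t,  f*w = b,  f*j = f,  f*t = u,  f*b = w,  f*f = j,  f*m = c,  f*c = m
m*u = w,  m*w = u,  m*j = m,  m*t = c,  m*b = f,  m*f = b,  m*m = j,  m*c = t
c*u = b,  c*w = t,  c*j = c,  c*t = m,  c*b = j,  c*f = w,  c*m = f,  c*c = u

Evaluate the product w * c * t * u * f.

w * c = f
f * t = u
u * u = j
j * f = f

f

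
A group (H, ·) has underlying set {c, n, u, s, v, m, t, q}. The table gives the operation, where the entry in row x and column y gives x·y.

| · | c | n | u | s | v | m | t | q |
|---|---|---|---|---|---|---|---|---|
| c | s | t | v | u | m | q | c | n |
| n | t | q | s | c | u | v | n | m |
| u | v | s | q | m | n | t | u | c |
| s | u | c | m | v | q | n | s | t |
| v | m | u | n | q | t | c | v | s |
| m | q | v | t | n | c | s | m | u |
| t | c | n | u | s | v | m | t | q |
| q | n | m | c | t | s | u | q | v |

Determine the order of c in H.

8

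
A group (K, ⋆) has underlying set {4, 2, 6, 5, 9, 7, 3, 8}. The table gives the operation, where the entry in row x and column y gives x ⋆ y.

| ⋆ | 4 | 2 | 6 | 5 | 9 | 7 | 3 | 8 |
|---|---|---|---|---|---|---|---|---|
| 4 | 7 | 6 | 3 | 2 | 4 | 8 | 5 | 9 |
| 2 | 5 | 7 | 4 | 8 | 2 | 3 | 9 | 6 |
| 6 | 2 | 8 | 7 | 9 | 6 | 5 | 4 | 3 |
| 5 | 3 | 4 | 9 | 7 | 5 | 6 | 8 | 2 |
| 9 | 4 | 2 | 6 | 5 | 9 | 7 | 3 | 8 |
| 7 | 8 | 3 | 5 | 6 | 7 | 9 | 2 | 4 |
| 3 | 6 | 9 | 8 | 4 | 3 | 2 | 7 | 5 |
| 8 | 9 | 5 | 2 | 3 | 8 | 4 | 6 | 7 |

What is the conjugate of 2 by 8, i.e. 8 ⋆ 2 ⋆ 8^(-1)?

3

The identity is 9. In row 8, the entry 9 sits in column 4, so 8^(-1) = 4.
8 ⋆ 2 = 5
5 ⋆ 4 = 3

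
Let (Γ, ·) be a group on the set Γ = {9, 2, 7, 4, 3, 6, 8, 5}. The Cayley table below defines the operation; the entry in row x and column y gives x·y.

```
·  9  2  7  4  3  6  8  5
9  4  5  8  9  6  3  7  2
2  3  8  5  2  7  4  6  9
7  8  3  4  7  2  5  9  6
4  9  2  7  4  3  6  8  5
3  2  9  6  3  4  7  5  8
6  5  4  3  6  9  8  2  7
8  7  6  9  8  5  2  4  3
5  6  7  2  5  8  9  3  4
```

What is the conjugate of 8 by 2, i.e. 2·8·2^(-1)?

8

The identity is 4. In row 2, the entry 4 sits in column 6, so 2^(-1) = 6.
2·8 = 6
6·6 = 8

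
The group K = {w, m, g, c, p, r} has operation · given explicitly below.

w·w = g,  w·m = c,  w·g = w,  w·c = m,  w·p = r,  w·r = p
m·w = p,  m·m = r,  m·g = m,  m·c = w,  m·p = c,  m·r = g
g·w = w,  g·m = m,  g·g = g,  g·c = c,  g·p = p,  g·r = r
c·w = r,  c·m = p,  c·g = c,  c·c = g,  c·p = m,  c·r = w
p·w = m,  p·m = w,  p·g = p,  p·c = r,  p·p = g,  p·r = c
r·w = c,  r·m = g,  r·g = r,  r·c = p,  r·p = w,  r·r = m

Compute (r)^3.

g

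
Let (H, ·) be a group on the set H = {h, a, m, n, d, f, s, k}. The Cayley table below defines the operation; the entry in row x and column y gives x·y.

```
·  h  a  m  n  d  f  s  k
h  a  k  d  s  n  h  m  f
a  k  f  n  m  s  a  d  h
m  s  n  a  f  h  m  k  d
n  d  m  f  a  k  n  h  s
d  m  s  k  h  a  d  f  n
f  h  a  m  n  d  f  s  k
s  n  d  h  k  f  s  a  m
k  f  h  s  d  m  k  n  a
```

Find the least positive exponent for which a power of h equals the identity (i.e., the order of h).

4

The identity element is f (its row matches the header).
h^1 = h
h^2 = h·h = a
h^3 = a·h = k
h^4 = k·h = f
The first power of h equal to the identity is h^4, so ord(h) = 4.
(Structurally, H here is isomorphic to the quaternion group Q_8.)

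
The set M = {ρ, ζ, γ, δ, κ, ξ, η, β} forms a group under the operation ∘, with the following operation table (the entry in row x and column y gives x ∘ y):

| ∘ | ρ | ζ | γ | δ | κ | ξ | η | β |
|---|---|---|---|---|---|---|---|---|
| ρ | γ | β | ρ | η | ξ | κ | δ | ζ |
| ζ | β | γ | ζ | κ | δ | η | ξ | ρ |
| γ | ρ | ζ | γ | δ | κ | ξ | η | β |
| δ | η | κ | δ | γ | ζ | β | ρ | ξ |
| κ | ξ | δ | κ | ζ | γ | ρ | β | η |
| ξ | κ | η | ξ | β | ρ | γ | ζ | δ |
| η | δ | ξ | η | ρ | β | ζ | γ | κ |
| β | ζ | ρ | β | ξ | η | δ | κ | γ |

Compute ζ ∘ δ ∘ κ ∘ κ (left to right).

κ

ζ ∘ δ = κ
κ ∘ κ = γ
γ ∘ κ = κ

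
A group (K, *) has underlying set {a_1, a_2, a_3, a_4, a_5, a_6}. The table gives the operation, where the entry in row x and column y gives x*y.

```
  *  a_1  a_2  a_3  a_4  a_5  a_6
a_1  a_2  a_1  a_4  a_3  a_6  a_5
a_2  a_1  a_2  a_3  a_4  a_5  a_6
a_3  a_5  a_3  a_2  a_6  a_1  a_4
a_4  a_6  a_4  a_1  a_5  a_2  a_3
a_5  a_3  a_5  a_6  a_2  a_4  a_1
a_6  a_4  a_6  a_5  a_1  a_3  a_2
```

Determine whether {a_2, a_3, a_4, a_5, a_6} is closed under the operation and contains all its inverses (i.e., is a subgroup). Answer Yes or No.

a_5*a_6 = a_1, which is not in {a_2, a_3, a_4, a_5, a_6}.
The subset is not closed under *, so it is not a subgroup.

No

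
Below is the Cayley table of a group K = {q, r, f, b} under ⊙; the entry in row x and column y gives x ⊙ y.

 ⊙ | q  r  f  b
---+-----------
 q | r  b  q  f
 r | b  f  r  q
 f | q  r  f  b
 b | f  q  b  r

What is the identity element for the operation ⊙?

The identity e satisfies e ⊙ x = x for all x, so its row in the table reproduces the column headers.
Row f reads: q, r, f, b — exactly the header order. So f is the identity.

f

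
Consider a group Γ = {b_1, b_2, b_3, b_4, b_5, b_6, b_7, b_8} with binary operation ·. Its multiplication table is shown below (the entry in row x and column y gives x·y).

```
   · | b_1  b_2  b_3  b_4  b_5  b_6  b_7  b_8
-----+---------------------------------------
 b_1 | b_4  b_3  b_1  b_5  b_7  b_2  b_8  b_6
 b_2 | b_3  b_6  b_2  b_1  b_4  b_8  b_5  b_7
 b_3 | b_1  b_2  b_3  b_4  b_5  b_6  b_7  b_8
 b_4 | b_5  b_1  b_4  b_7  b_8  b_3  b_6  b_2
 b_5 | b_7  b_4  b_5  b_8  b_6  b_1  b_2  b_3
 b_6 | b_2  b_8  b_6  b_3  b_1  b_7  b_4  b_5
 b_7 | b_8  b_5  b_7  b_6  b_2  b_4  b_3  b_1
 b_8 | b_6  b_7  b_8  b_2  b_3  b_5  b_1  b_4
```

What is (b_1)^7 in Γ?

b_1^1 = b_1
b_1^2 = b_1·b_1 = b_4
b_1^3 = b_4·b_1 = b_5
b_1^4 = b_5·b_1 = b_7
b_1^5 = b_7·b_1 = b_8
b_1^6 = b_8·b_1 = b_6
b_1^7 = b_6·b_1 = b_2

b_2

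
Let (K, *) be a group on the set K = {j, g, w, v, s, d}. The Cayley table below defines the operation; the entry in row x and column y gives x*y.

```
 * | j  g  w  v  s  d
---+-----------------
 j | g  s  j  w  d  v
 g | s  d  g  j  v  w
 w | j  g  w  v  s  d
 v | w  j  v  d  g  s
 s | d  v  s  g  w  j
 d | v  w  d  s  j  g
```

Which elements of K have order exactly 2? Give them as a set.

{s}

Identity is w. Compute the order of each non-identity element by repeated multiplication:
  j: j → g → s → d → v → w  (order 6)
  g: g → d → w  (order 3)
  v: v → d → s → g → j → w  (order 6)
  s: s → w  (order 2)
  d: d → g → w  (order 3)
Elements of order 2: {s}.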